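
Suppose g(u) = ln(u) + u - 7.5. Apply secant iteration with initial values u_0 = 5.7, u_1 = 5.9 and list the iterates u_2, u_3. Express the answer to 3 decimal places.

5.751, 5.751

g(5.7) = -0.05953, g(5.9) = 0.17495
u_2 = 5.90000 − 0.17495·(5.90000 − 5.70000) / (0.17495 − (-0.05953)) = 5.90000 − (0.03499)/(0.23449) = 5.75078
g(5.75078) = 0.00011
u_3 = 5.75078 − 0.00011·(5.75078 − 5.90000) / (0.00011 − 0.17495) = 5.75078 − (-0.00002)/(-0.17484) = 5.75068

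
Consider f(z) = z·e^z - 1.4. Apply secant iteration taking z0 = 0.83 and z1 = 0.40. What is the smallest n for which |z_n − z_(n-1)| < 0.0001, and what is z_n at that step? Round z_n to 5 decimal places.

n = 6, z_n = 0.69718

f(0.83) = 0.5034546, f(0.40) = -0.8032701
z2 = 0.4000000 − (-0.8032701)·(-0.4300000)/(-1.3067247) = 0.6643297;  |Δ| = 0.2643297
f(0.6643297) = -0.1090828
z3 = 0.6643297 − (-0.1090828)·(0.2643297)/(0.6941874) = 0.7058658;  |Δ| = 0.0415361
f(0.7058658) = 0.0298015
z4 = 0.7058658 − 0.0298015·(0.0415361)/(0.1388842) = 0.6969531;  |Δ| = 0.0089127
f(0.6969531) = -0.0007787
z5 = 0.6969531 − (-0.0007787)·(-0.0089127)/(-0.0305802) = 0.6971800;  |Δ| = 0.0002270
f(0.6971800) = -0.0000054
z6 = 0.6971800 − (-0.0000054)·(0.0002270)/(0.0007734) = 0.6971816;  |Δ| = 0.0000016
|z6 − z5| = 0.0000016 < 0.0001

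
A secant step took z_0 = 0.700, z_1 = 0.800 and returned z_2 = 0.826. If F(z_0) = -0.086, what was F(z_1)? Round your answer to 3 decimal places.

The secant line through (0.700, -0.086) and (0.800, F(z_1)) crosses zero at z_2 = 0.826.
So (0.700, -0.086), (0.800, F(z_1)), (0.826, 0) are collinear:
F(z_1) = -0.086 · (0.800 − 0.826) / (0.700 − 0.826) = -0.086 · (-0.02600)/(-0.12600) = -0.01775

-0.018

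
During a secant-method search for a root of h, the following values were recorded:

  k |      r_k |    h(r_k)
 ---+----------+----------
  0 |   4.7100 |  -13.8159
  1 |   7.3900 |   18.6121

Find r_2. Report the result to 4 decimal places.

r_2 = 7.3900 − 18.6121·(7.3900 − 4.7100) / (18.6121 − (-13.8159))
   = 7.3900 − (49.880428)/(32.428000) = 5.851810

5.8518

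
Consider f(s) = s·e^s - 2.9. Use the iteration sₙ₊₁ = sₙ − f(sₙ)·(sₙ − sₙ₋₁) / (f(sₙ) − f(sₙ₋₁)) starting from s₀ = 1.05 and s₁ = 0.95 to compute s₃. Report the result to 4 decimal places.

1.0327

f(1.05) = 0.100534, f(0.95) = -0.443576
s₂ = 0.950000 − (-0.443576)·(0.950000 − 1.050000) / (-0.443576 − 0.100534) = 0.950000 − (0.044358)/(-0.544109) = 1.031523
f(1.031523) = -0.006231
s₃ = 1.031523 − (-0.006231)·(1.031523 − 0.950000) / (-0.006231 − (-0.443576)) = 1.031523 − (-0.000508)/(0.437345) = 1.032685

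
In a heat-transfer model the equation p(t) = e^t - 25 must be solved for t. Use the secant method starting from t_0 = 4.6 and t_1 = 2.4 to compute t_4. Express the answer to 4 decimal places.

3.1604

p(4.6) = 74.484316, p(2.4) = -13.976824
t_2 = 2.400000 − (-13.976824)·(2.400000 − 4.600000) / (-13.976824 − 74.484316) = 2.400000 − (30.749012)/(-88.461139) = 2.747599
p(2.747599) = -9.394880
t_3 = 2.747599 − (-9.394880)·(2.747599 − 2.400000) / (-9.394880 − (-13.976824)) = 2.747599 − (-3.265652)/(4.581944) = 3.460321
p(3.460321) = 6.827189
t_4 = 3.460321 − 6.827189·(3.460321 − 2.747599) / (6.827189 − (-9.394880)) = 3.460321 − (4.865887)/(16.222069) = 3.160366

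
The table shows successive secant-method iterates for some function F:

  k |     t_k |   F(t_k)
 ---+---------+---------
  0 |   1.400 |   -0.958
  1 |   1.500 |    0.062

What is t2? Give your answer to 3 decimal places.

t2 = 1.500 − 0.062·(1.500 − 1.400) / (0.062 − (-0.958))
   = 1.500 − (0.00620)/(1.02000) = 1.49392

1.494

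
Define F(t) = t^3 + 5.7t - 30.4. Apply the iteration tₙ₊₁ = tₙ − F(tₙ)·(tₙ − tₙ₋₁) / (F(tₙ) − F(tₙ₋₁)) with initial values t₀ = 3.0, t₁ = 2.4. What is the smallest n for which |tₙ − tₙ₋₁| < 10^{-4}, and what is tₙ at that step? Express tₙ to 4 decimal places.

n = 5, tₙ = 2.5213

F(3.0) = 13.700000, F(2.4) = -2.896000
t₂ = 2.400000 − (-2.896000)·(-0.600000)/(-16.596000) = 2.504700;  |Δ| = 0.104700
F(2.504700) = -0.409921
t₃ = 2.504700 − (-0.409921)·(0.104700)/(2.486079) = 2.521964;  |Δ| = 0.017264
F(2.521964) = 0.015637
t₄ = 2.521964 − 0.015637·(0.017264)/(0.425558) = 2.521329;  |Δ| = 0.000634
F(2.521329) = -0.000080
t₅ = 2.521329 − (-0.000080)·(-0.000634)/(-0.015717) = 2.521332;  |Δ| = 0.000003
|t₅ − t₄| = 0.000003 < 10^{-4}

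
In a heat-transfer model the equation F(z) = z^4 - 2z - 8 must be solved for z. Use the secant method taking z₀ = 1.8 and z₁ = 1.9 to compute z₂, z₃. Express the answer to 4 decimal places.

1.8472, 1.8493

F(1.8) = -1.102400, F(1.9) = 1.232100
z₂ = 1.900000 − 1.232100·(1.900000 − 1.800000) / (1.232100 − (-1.102400)) = 1.900000 − (0.123210)/(2.334500) = 1.847222
F(1.847222) = -0.051134
z₃ = 1.847222 − (-0.051134)·(1.847222 − 1.900000) / (-0.051134 − 1.232100) = 1.847222 − (0.002699)/(-1.283234) = 1.849325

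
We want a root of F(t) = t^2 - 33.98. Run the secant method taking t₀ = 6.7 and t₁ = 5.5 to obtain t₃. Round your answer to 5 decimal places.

5.82992

F(6.7) = 10.9100000, F(5.5) = -3.7300000
t₂ = 5.5000000 − (-3.7300000)·(5.5000000 − 6.7000000) / (-3.7300000 − 10.9100000) = 5.5000000 − (4.4760000)/(-14.6400000) = 5.8057377
F(5.8057377) = -0.2734097
t₃ = 5.8057377 − (-0.2734097)·(5.8057377 − 5.5000000) / (-0.2734097 − (-3.7300000)) = 5.8057377 − (-0.0835917)/(3.4565903) = 5.8299210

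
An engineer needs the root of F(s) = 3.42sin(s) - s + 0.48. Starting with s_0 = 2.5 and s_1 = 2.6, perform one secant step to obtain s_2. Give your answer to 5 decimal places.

F(2.5) = 0.0267747, F(2.6) = -0.3569853
s_2 = 2.6000000 − (-0.3569853)·(2.6000000 − 2.5000000) / (-0.3569853 − 0.0267747) = 2.6000000 − (-0.0356985)/(-0.3837600) = 2.5069769

2.50698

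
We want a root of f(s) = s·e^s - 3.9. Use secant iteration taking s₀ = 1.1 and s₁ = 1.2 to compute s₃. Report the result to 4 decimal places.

1.1884

f(1.1) = -0.595417, f(1.2) = 0.084140
s₂ = 1.200000 − 0.084140·(1.200000 − 1.100000) / (0.084140 − (-0.595417)) = 1.200000 − (0.008414)/(0.679558) = 1.187618
f(1.187618) = -0.005488
s₃ = 1.187618 − (-0.005488)·(1.187618 − 1.200000) / (-0.005488 − 0.084140) = 1.187618 − (0.000068)/(-0.089629) = 1.188377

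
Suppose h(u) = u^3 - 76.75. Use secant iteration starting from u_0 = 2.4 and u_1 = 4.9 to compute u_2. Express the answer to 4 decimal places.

h(2.4) = -62.926000, h(4.9) = 40.899000
u_2 = 4.900000 − 40.899000·(4.900000 − 2.400000) / (40.899000 − (-62.926000)) = 4.900000 − (102.247500)/(103.825000) = 3.915194

3.9152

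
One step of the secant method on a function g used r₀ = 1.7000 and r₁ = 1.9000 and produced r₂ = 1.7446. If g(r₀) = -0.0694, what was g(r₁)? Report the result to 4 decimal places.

0.2418

The secant line through (1.7000, -0.0694) and (1.9000, g(r₁)) crosses zero at r₂ = 1.7446.
So (1.7000, -0.0694), (1.9000, g(r₁)), (1.7446, 0) are collinear:
g(r₁) = -0.0694 · (1.9000 − 1.7446) / (1.7000 − 1.7446) = -0.0694 · (0.155400)/(-0.044600) = 0.241811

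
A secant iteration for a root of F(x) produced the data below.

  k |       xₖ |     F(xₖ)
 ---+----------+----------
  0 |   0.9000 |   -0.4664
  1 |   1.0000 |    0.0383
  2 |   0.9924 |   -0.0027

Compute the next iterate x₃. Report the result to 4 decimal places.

x₃ = 0.9924 − (-0.0027)·(0.9924 − 1.0000) / (-0.0027 − 0.0383)
   = 0.9924 − (0.000021)/(-0.041000) = 0.992900

0.9929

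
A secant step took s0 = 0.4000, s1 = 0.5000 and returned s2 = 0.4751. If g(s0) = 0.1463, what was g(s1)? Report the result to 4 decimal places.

-0.0485

The secant line through (0.4000, 0.1463) and (0.5000, g(s1)) crosses zero at s2 = 0.4751.
So (0.4000, 0.1463), (0.5000, g(s1)), (0.4751, 0) are collinear:
g(s1) = 0.1463 · (0.5000 − 0.4751) / (0.4000 − 0.4751) = 0.1463 · (0.024900)/(-0.075100) = -0.048507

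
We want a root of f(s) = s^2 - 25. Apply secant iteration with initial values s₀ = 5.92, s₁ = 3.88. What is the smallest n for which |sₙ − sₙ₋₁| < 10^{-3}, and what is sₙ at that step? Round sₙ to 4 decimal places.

n = 5, sₙ = 5.0000

f(5.92) = 10.046400, f(3.88) = -9.945600
s₂ = 3.880000 − (-9.945600)·(-2.040000)/(-19.992000) = 4.894857;  |Δ| = 1.014857
f(4.894857) = -1.040374
s₃ = 4.894857 − (-1.040374)·(1.014857)/(8.905226) = 5.013420;  |Δ| = 0.118563
f(5.013420) = 0.134382
s₄ = 5.013420 − 0.134382·(0.118563)/(1.174755) = 4.999858;  |Δ| = 0.013563
f(4.999858) = -0.001424
s₅ = 4.999858 − (-0.001424)·(-0.013563)/(-0.135806) = 5.000000;  |Δ| = 0.000142
|s₅ − s₄| = 0.000142 < 10^{-3}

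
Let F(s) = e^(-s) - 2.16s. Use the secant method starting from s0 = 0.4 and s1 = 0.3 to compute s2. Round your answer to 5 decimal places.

F(0.4) = -0.1936800, F(0.3) = 0.0928182
s2 = 0.3000000 − 0.0928182·(0.3000000 − 0.4000000) / (0.0928182 − (-0.1936800)) = 0.3000000 − (-0.0092818)/(0.2864982) = 0.3323975

0.33240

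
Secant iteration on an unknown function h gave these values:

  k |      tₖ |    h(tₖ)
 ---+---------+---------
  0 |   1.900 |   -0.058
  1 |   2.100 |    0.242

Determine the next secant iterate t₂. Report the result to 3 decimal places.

t₂ = 2.100 − 0.242·(2.100 − 1.900) / (0.242 − (-0.058))
   = 2.100 − (0.04840)/(0.30000) = 1.93867

1.939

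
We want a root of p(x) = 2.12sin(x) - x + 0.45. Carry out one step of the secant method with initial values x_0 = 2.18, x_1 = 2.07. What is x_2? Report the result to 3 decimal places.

p(2.18) = 0.00862, p(2.07) = 0.24128
x_2 = 2.07000 − 0.24128·(2.07000 − 2.18000) / (0.24128 − 0.00862) = 2.07000 − (-0.02654)/(0.23266) = 2.18408

2.184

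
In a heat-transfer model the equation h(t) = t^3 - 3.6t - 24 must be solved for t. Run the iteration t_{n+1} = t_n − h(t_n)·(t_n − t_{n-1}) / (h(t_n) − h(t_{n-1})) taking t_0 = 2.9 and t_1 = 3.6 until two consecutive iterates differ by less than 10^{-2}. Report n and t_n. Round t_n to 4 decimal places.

h(2.9) = -10.051000, h(3.6) = 9.696000
t_2 = 3.600000 − 9.696000·(0.700000)/(19.747000) = 3.256292;  |Δ| = 0.343708
h(3.256292) = -1.194760
t_3 = 3.256292 − (-1.194760)·(-0.343708)/(-10.890760) = 3.293998;  |Δ| = 0.037706
h(3.293998) = -0.117115
t_4 = 3.293998 − (-0.117115)·(0.037706)/(1.077644) = 3.298096;  |Δ| = 0.004098
|t_4 − t_3| = 0.004098 < 10^{-2}

n = 4, t_n = 3.2981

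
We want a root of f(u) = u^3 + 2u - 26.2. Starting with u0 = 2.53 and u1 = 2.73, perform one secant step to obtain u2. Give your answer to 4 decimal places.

2.7473

f(2.53) = -4.945723, f(2.73) = -0.393583
u2 = 2.730000 − (-0.393583)·(2.730000 − 2.530000) / (-0.393583 − (-4.945723)) = 2.730000 − (-0.078717)/(4.552140) = 2.747292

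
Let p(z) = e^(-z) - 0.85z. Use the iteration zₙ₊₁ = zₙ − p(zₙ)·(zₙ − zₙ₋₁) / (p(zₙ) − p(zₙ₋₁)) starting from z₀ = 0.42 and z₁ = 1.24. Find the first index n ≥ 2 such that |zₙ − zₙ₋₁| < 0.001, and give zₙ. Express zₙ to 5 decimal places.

n = 5, zₙ = 0.62790

p(0.42) = 0.3000468, p(1.24) = -0.7646158
z₂ = 1.2400000 − (-0.7646158)·(0.8200000)/(-1.0646626) = 0.6510952;  |Δ| = 0.5889048
p(0.6510952) = -0.0319565
z₃ = 0.6510952 − (-0.0319565)·(-0.5889048)/(0.7326592) = 0.6254088;  |Δ| = 0.0256864
p(0.6254088) = 0.0034452
z₄ = 0.6254088 − 0.0034452·(-0.0256864)/(0.0354017) = 0.6279085;  |Δ| = 0.0024997
p(0.6279085) = -0.0000154
z₅ = 0.6279085 − (-0.0000154)·(0.0024997)/(-0.0034605) = 0.6278974;  |Δ| = 0.0000111
|z₅ − z₄| = 0.0000111 < 0.001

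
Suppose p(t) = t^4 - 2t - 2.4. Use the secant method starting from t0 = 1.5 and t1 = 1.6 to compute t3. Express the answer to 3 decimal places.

p(1.5) = -0.33750, p(1.6) = 0.95360
t2 = 1.60000 − 0.95360·(1.60000 − 1.50000) / (0.95360 − (-0.33750)) = 1.60000 − (0.09536)/(1.29110) = 1.52614
p(1.52614) = -0.02755
t3 = 1.52614 − (-0.02755)·(1.52614 − 1.60000) / (-0.02755 − 0.95360) = 1.52614 − (0.00203)/(-0.98115) = 1.52821

1.528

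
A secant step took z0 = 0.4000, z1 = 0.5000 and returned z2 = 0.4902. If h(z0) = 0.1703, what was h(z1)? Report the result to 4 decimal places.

The secant line through (0.4000, 0.1703) and (0.5000, h(z1)) crosses zero at z2 = 0.4902.
So (0.4000, 0.1703), (0.5000, h(z1)), (0.4902, 0) are collinear:
h(z1) = 0.1703 · (0.5000 − 0.4902) / (0.4000 − 0.4902) = 0.1703 · (0.009800)/(-0.090200) = -0.018503

-0.0185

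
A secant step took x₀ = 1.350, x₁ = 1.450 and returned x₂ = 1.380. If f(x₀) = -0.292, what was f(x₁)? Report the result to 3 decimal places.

The secant line through (1.350, -0.292) and (1.450, f(x₁)) crosses zero at x₂ = 1.380.
So (1.350, -0.292), (1.450, f(x₁)), (1.380, 0) are collinear:
f(x₁) = -0.292 · (1.450 − 1.380) / (1.350 − 1.380) = -0.292 · (0.07000)/(-0.03000) = 0.68133

0.681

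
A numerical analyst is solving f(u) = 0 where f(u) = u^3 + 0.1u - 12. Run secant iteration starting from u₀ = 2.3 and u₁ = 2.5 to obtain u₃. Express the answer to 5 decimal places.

2.27508

f(2.3) = 0.3970000, f(2.5) = 3.8750000
u₂ = 2.5000000 − 3.8750000·(2.5000000 − 2.3000000) / (3.8750000 − 0.3970000) = 2.5000000 − (0.7750000)/(3.4780000) = 2.2771708
f(2.2771708) = 0.0360017
u₃ = 2.2771708 − 0.0360017·(2.2771708 − 2.5000000) / (0.0360017 − 3.8750000) = 2.2771708 − (-0.0080222)/(-3.8389983) = 2.2750811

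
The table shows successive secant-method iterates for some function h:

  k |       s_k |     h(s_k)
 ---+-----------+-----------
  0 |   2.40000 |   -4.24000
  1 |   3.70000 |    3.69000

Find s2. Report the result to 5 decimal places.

s2 = 3.70000 − 3.69000·(3.70000 − 2.40000) / (3.69000 − (-4.24000))
   = 3.70000 − (4.7970000)/(7.9300000) = 3.0950820

3.09508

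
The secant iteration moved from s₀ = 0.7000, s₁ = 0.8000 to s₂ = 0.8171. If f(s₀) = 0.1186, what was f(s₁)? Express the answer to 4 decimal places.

0.0173

The secant line through (0.7000, 0.1186) and (0.8000, f(s₁)) crosses zero at s₂ = 0.8171.
So (0.7000, 0.1186), (0.8000, f(s₁)), (0.8171, 0) are collinear:
f(s₁) = 0.1186 · (0.8000 − 0.8171) / (0.7000 − 0.8171) = 0.1186 · (-0.017100)/(-0.117100) = 0.017319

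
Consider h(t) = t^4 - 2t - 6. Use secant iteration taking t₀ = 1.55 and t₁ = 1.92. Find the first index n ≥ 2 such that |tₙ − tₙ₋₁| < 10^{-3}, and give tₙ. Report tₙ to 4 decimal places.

h(1.55) = -3.327994, h(1.92) = 3.749545
t₂ = 1.920000 − 3.749545·(0.370000)/(7.077539) = 1.723981;  |Δ| = 0.196019
h(1.723981) = -0.614520
t₃ = 1.723981 − (-0.614520)·(-0.196019)/(-4.364065) = 1.751583;  |Δ| = 0.027602
h(1.751583) = -0.090274
t₄ = 1.751583 − (-0.090274)·(0.027602)/(0.524246) = 1.756336;  |Δ| = 0.004753
h(1.756336) = 0.002806
t₅ = 1.756336 − 0.002806·(0.004753)/(0.093080) = 1.756193;  |Δ| = 0.000143
|t₅ − t₄| = 0.000143 < 10^{-3}

n = 5, tₙ = 1.7562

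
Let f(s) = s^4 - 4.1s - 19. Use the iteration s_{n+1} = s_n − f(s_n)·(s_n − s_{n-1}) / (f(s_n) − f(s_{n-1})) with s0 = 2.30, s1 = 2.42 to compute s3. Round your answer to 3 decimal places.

2.310

f(2.30) = -0.44590, f(2.42) = 5.37542
s2 = 2.42000 − 5.37542·(2.42000 − 2.30000) / (5.37542 − (-0.44590)) = 2.42000 − (0.64505)/(5.82132) = 2.30919
f(2.30919) = -0.03355
s3 = 2.30919 − (-0.03355)·(2.30919 − 2.42000) / (-0.03355 − 5.37542) = 2.30919 − (0.00372)/(-5.40898) = 2.30988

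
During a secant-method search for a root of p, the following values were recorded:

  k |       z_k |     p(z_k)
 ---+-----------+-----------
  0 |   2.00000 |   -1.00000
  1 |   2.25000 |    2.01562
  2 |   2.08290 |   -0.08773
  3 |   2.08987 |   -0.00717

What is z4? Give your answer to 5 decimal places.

z4 = 2.08987 − (-0.00717)·(2.08987 − 2.08290) / (-0.00717 − (-0.08773))
   = 2.08987 − (-0.0000500)/(0.0805600) = 2.0904903

2.09049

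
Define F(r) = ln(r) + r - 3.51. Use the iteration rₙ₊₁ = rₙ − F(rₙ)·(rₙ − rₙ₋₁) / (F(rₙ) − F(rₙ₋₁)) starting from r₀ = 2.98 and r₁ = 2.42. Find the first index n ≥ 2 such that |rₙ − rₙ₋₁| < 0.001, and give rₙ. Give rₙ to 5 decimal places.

n = 4, rₙ = 2.56719

F(2.98) = 0.5619233, F(2.42) = -0.2062325
r₂ = 2.4200000 − (-0.2062325)·(-0.5600000)/(-0.7681558) = 2.5703473;  |Δ| = 0.1503473
F(2.5703473) = 0.0043884
r₃ = 2.5703473 − 0.0043884·(0.1503473)/(0.2106208) = 2.5672148;  |Δ| = 0.0031326
F(2.5672148) = 0.0000364
r₄ = 2.5672148 − 0.0000364·(-0.0031326)/(-0.0043520) = 2.5671886;  |Δ| = 0.0000262
|r₄ − r₃| = 0.0000262 < 0.001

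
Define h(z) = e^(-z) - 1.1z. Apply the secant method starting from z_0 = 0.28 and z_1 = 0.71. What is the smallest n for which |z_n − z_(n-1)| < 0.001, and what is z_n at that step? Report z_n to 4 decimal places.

n = 4, z_n = 0.5333

h(0.28) = 0.447784, h(0.71) = -0.289356
z_2 = 0.710000 − (-0.289356)·(0.430000)/(-0.737140) = 0.541208;  |Δ| = 0.168792
h(0.541208) = -0.013285
z_3 = 0.541208 − (-0.013285)·(-0.168792)/(0.276071) = 0.533086;  |Δ| = 0.008122
h(0.533086) = 0.000397
z_4 = 0.533086 − 0.000397·(-0.008122)/(0.013681) = 0.533322;  |Δ| = 0.000236
|z_4 − z_3| = 0.000236 < 0.001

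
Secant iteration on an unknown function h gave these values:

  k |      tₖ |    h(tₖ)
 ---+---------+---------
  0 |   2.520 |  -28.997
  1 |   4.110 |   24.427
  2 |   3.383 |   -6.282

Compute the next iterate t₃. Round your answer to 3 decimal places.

3.532

t₃ = 3.383 − (-6.282)·(3.383 − 4.110) / (-6.282 − 24.427)
   = 3.383 − (4.56701)/(-30.70900) = 3.53172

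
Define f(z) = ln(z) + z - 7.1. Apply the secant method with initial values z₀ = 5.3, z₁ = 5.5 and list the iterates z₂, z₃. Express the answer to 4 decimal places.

f(5.3) = -0.132293, f(5.5) = 0.104748
z₂ = 5.500000 − 0.104748·(5.500000 − 5.300000) / (0.104748 − (-0.132293)) = 5.500000 − (0.020950)/(0.237041) = 5.411620
f(5.411620) = 0.000169
z₃ = 5.411620 − 0.000169·(5.411620 − 5.500000) / (0.000169 − 0.104748) = 5.411620 − (-0.000015)/(-0.104579) = 5.411478

5.4116, 5.4115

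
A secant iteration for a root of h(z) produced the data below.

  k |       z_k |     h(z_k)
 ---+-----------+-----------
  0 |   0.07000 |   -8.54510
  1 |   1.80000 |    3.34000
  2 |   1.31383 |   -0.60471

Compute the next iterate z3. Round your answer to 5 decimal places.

1.38836

z3 = 1.31383 − (-0.60471)·(1.31383 − 1.80000) / (-0.60471 − 3.34000)
   = 1.31383 − (0.2939919)/(-3.9447100) = 1.3883581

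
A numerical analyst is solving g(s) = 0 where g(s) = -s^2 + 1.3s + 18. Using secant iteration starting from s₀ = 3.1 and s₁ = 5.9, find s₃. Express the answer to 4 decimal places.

4.9186

g(3.1) = 12.420000, g(5.9) = -9.140000
s₂ = 5.900000 − (-9.140000)·(5.900000 − 3.100000) / (-9.140000 − 12.420000) = 5.900000 − (-25.592000)/(-21.560000) = 4.712987
g(4.712987) = 1.914637
s₃ = 4.712987 − 1.914637·(4.712987 − 5.900000) / (1.914637 − (-9.140000)) = 4.712987 − (-2.272698)/(11.054637) = 4.918575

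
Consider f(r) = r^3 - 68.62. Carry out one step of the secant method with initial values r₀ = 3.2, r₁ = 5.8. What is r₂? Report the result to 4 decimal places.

3.7742

f(3.2) = -35.852000, f(5.8) = 126.492000
r₂ = 5.800000 − 126.492000·(5.800000 − 3.200000) / (126.492000 − (-35.852000)) = 5.800000 − (328.879200)/(162.344000) = 3.774183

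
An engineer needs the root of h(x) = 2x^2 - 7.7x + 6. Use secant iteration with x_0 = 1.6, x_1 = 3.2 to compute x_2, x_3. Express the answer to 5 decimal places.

h(1.6) = -1.2000000, h(3.2) = 1.8400000
x_2 = 3.2000000 − 1.8400000·(3.2000000 − 1.6000000) / (1.8400000 − (-1.2000000)) = 3.2000000 − (2.9440000)/(3.0400000) = 2.2315789
h(2.2315789) = -1.2232687
x_3 = 2.2315789 − (-1.2232687)·(2.2315789 − 3.2000000) / (-1.2232687 − 1.8400000) = 2.2315789 − (1.1846392)/(-3.0632687) = 2.6183028

2.23158, 2.61830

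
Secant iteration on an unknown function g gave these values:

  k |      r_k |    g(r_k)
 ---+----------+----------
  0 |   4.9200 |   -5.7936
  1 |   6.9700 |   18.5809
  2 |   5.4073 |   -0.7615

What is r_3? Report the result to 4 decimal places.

r_3 = 5.4073 − (-0.7615)·(5.4073 − 6.9700) / (-0.7615 − 18.5809)
   = 5.4073 − (1.189996)/(-19.342400) = 5.468823

5.4688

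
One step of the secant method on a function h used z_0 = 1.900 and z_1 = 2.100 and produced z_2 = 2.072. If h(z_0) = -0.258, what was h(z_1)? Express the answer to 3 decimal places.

0.042

The secant line through (1.900, -0.258) and (2.100, h(z_1)) crosses zero at z_2 = 2.072.
So (1.900, -0.258), (2.100, h(z_1)), (2.072, 0) are collinear:
h(z_1) = -0.258 · (2.100 − 2.072) / (1.900 − 2.072) = -0.258 · (0.02800)/(-0.17200) = 0.04200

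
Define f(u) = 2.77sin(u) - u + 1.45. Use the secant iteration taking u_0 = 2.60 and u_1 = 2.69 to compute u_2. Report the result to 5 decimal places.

f(2.60) = 0.2779388, f(2.69) = -0.0311745
u_2 = 2.6900000 − (-0.0311745)·(2.6900000 − 2.6000000) / (-0.0311745 − 0.2779388) = 2.6900000 − (-0.0028057)/(-0.3091133) = 2.6809234

2.68092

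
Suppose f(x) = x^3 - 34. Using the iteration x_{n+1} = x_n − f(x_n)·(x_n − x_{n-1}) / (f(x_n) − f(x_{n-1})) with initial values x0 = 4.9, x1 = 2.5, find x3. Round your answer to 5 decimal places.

3.32850

f(4.9) = 83.6490000, f(2.5) = -18.3750000
x2 = 2.5000000 − (-18.3750000)·(2.5000000 − 4.9000000) / (-18.3750000 − 83.6490000) = 2.5000000 − (44.1000000)/(-102.0240000) = 2.9322512
f(2.9322512) = -8.7882186
x3 = 2.9322512 − (-8.7882186)·(2.9322512 − 2.5000000) / (-8.7882186 − (-18.3750000)) = 2.9322512 − (-3.7987183)/(9.5867814) = 3.3284967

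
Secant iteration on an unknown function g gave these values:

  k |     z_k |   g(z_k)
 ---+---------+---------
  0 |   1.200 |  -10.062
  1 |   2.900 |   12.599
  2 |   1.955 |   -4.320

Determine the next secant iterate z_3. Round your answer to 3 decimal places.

2.196

z_3 = 1.955 − (-4.320)·(1.955 − 2.900) / (-4.320 − 12.599)
   = 1.955 − (4.08240)/(-16.91900) = 2.19629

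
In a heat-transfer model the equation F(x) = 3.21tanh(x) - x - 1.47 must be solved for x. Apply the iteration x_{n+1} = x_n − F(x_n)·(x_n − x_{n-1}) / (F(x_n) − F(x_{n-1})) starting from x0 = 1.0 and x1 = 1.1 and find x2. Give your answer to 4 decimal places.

1.1016

F(1.0) = -0.025283, F(1.1) = -0.000398
x2 = 1.100000 − (-0.000398)·(1.100000 − 1.000000) / (-0.000398 − (-0.025283)) = 1.100000 − (-0.000040)/(0.024885) = 1.101600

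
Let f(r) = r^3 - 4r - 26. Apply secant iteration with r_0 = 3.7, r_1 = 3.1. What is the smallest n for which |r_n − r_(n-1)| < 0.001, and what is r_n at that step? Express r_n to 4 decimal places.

f(3.7) = 9.853000, f(3.1) = -8.609000
r_2 = 3.100000 − (-8.609000)·(-0.600000)/(-18.462000) = 3.379786;  |Δ| = 0.279786
f(3.379786) = -0.912021
r_3 = 3.379786 − (-0.912021)·(0.279786)/(7.696979) = 3.412938;  |Δ| = 0.033152
f(3.412938) = 0.102632
r_4 = 3.412938 − 0.102632·(0.033152)/(1.014653) = 3.409584;  |Δ| = 0.003353
f(3.409584) = -0.001019
r_5 = 3.409584 − (-0.001019)·(-0.003353)/(-0.103652) = 3.409617;  |Δ| = 0.000033
|r_5 − r_4| = 0.000033 < 0.001

n = 5, r_n = 3.4096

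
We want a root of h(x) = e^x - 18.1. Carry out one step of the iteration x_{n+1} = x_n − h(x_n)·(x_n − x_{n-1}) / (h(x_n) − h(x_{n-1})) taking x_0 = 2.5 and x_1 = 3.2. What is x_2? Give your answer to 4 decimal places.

2.8354

h(2.5) = -5.917506, h(3.2) = 6.432530
x_2 = 3.200000 − 6.432530·(3.200000 − 2.500000) / (6.432530 − (-5.917506)) = 3.200000 − (4.502771)/(12.350036) = 2.835404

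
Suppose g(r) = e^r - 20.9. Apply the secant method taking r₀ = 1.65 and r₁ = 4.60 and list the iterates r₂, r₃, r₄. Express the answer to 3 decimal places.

2.141, 2.476, 3.367

g(1.65) = -15.69302, g(4.60) = 78.58432
r₂ = 4.60000 − 78.58432·(4.60000 − 1.65000) / (78.58432 − (-15.69302)) = 4.60000 − (231.82373)/(94.27734) = 2.14104
g(2.14104) = -12.39168
r₃ = 2.14104 − (-12.39168)·(2.14104 − 4.60000) / (-12.39168 − 78.58432) = 2.14104 − (30.47057)/(-90.97599) = 2.47597
g(2.47597) = -9.00671
r₄ = 2.47597 − (-9.00671)·(2.47597 − 2.14104) / (-9.00671 − (-12.39168)) = 2.47597 − (-3.01661)/(3.38497) = 3.36715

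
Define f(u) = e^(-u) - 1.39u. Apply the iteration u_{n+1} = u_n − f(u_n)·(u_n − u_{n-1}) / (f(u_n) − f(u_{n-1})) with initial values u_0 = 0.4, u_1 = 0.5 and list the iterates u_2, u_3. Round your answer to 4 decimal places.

f(0.4) = 0.114320, f(0.5) = -0.088469
u_2 = 0.500000 − (-0.088469)·(0.500000 − 0.400000) / (-0.088469 − 0.114320) = 0.500000 − (-0.008847)/(-0.202789) = 0.456374
f(0.456374) = -0.000783
u_3 = 0.456374 − (-0.000783)·(0.456374 − 0.500000) / (-0.000783 − (-0.088469)) = 0.456374 − (0.000034)/(0.087687) = 0.455984

0.4564, 0.4560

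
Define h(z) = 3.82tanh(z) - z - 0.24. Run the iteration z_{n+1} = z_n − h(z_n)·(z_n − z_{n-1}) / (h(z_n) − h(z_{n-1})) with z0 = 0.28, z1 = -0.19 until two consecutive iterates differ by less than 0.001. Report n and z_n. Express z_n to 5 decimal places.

n = 4, z_n = 0.08539

h(0.28) = 0.5224974, h(-0.19) = -0.7671905
z2 = -0.1900000 − (-0.7671905)·(-0.4700000)/(-1.2896879) = 0.0895867;  |Δ| = 0.2795867
h(0.0895867) = 0.0117218
z3 = 0.0895867 − 0.0117218·(0.2795867)/(0.7789123) = 0.0853792;  |Δ| = 0.0042075
h(0.0853792) = -0.0000209
z4 = 0.0853792 − (-0.0000209)·(-0.0042075)/(-0.0117427) = 0.0853867;  |Δ| = 0.0000075
|z4 − z3| = 0.0000075 < 0.001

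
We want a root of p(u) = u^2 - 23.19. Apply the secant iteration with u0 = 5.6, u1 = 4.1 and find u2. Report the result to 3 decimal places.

4.758

p(5.6) = 8.17000, p(4.1) = -6.38000
u2 = 4.10000 − (-6.38000)·(4.10000 − 5.60000) / (-6.38000 − 8.17000) = 4.10000 − (9.57000)/(-14.55000) = 4.75773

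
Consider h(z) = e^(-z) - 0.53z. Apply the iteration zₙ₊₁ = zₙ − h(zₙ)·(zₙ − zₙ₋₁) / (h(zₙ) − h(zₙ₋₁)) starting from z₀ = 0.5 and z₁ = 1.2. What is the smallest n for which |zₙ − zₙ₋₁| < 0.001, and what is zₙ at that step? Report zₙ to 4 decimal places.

h(0.5) = 0.341531, h(1.2) = -0.334806
z₂ = 1.200000 − (-0.334806)·(0.700000)/(-0.676336) = 0.853480;  |Δ| = 0.346520
h(0.853480) = -0.026414
z₃ = 0.853480 − (-0.026414)·(-0.346520)/(0.308391) = 0.823800;  |Δ| = 0.029680
h(0.823800) = 0.002147
z₄ = 0.823800 − 0.002147·(-0.029680)/(0.028562) = 0.826031;  |Δ| = 0.002231
h(0.826031) = -0.000013
z₅ = 0.826031 − (-0.000013)·(0.002231)/(-0.002161) = 0.826018;  |Δ| = 0.000014
|z₅ − z₄| = 0.000014 < 0.001

n = 5, zₙ = 0.8260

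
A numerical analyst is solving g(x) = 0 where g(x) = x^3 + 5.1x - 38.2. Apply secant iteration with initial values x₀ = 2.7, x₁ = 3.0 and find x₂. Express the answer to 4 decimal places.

g(2.7) = -4.747000, g(3.0) = 4.100000
x₂ = 3.000000 − 4.100000·(3.000000 − 2.700000) / (4.100000 − (-4.747000)) = 3.000000 − (1.230000)/(8.847000) = 2.860970

2.8610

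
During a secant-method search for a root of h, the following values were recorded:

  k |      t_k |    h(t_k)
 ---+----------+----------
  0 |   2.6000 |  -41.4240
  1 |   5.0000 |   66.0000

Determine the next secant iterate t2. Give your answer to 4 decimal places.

3.5255

t2 = 5.0000 − 66.0000·(5.0000 − 2.6000) / (66.0000 − (-41.4240))
   = 5.0000 − (158.400000)/(107.424000) = 3.525469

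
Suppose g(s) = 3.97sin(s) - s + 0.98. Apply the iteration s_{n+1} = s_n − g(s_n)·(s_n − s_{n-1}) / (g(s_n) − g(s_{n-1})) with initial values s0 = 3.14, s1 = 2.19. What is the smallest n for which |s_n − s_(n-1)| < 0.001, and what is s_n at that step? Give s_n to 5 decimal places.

n = 5, s_n = 2.69492

g(3.14) = -2.1536772, g(2.19) = 2.0229333
s2 = 2.1900000 − 2.0229333·(-0.9500000)/(4.1766105) = 2.6501307;  |Δ| = 0.4601307
g(2.6501307) = 0.2033731
s3 = 2.6501307 − 0.2033731·(0.4601307)/(-1.8195602) = 2.7015597;  |Δ| = 0.0514290
g(2.7015597) = -0.0304618
s4 = 2.7015597 − (-0.0304618)·(0.0514290)/(-0.2338349) = 2.6948600;  |Δ| = 0.0066997
g(2.6948600) = 0.0002638
s5 = 2.6948600 − 0.0002638·(-0.0066997)/(0.0307255) = 2.6949176;  |Δ| = 0.0000575
|s5 − s4| = 0.0000575 < 0.001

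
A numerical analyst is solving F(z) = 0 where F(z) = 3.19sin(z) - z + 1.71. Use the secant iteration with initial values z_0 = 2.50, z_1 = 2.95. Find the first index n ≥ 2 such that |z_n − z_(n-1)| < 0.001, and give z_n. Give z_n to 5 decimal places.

n = 4, z_n = 2.79466

F(2.50) = 1.1191261, F(2.95) = -0.6325518
z_2 = 2.9500000 − (-0.6325518)·(0.4500000)/(-1.7516779) = 2.7874996;  |Δ| = 0.1625004
F(2.7874996) = 0.0286003
z_3 = 2.7874996 − 0.0286003·(-0.1625004)/(0.6611520) = 2.7945291;  |Δ| = 0.0070295
F(2.7945291) = 0.0005108
z_4 = 2.7945291 − 0.0005108·(0.0070295)/(-0.0280895) = 2.7946569;  |Δ| = 0.0001278
|z_4 − z_3| = 0.0001278 < 0.001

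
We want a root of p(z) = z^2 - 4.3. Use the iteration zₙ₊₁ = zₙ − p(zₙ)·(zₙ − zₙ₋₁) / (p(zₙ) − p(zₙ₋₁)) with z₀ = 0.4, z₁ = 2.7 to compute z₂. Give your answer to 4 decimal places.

p(0.4) = -4.140000, p(2.7) = 2.990000
z₂ = 2.700000 − 2.990000·(2.700000 − 0.400000) / (2.990000 − (-4.140000)) = 2.700000 − (6.877000)/(7.130000) = 1.735484

1.7355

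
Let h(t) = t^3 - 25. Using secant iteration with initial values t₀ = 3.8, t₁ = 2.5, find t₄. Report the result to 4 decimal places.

h(3.8) = 29.872000, h(2.5) = -9.375000
t₂ = 2.500000 − (-9.375000)·(2.500000 − 3.800000) / (-9.375000 − 29.872000) = 2.500000 − (12.187500)/(-39.247000) = 2.810533
h(2.810533) = -2.799324
t₃ = 2.810533 − (-2.799324)·(2.810533 − 2.500000) / (-2.799324 − (-9.375000)) = 2.810533 − (-0.869283)/(6.575676) = 2.942730
h(2.942730) = 0.483043
t₄ = 2.942730 − 0.483043·(2.942730 − 2.810533) / (0.483043 − (-2.799324)) = 2.942730 − (0.063857)/(3.282367) = 2.923276

2.9233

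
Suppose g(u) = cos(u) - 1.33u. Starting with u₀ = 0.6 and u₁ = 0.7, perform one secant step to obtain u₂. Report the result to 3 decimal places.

g(0.6) = 0.02734, g(0.7) = -0.16616
u₂ = 0.70000 − (-0.16616)·(0.70000 − 0.60000) / (-0.16616 − 0.02734) = 0.70000 − (-0.01662)/(-0.19349) = 0.61413

0.614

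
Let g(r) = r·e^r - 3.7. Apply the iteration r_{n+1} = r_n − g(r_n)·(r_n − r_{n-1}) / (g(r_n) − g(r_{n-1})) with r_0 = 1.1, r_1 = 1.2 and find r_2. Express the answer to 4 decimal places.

g(1.1) = -0.395417, g(1.2) = 0.284140
r_2 = 1.200000 − 0.284140·(1.200000 − 1.100000) / (0.284140 − (-0.395417)) = 1.200000 − (0.028414)/(0.679558) = 1.158187

1.1582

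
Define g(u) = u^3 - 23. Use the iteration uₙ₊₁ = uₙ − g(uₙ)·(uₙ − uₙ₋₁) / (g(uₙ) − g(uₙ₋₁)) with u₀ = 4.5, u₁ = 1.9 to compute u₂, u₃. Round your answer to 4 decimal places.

g(4.5) = 68.125000, g(1.9) = -16.141000
u₂ = 1.900000 − (-16.141000)·(1.900000 − 4.500000) / (-16.141000 − 68.125000) = 1.900000 − (41.966600)/(-84.266000) = 2.398025
g(2.398025) = -9.210095
u₃ = 2.398025 − (-9.210095)·(2.398025 − 1.900000) / (-9.210095 − (-16.141000)) = 2.398025 − (-4.586860)/(6.930905) = 3.059823

2.3980, 3.0598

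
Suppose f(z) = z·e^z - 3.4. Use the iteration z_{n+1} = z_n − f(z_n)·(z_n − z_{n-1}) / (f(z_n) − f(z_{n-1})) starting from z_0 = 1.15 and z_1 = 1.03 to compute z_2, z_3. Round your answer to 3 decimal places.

1.113, 1.115

f(1.15) = 0.23192, f(1.03) = -0.51490
z_2 = 1.03000 − (-0.51490)·(1.03000 − 1.15000) / (-0.51490 − 0.23192) = 1.03000 − (0.06179)/(-0.74682) = 1.11273
f(1.11273) = -0.01432
z_3 = 1.11273 − (-0.01432)·(1.11273 − 1.03000) / (-0.01432 − (-0.51490)) = 1.11273 − (-0.00118)/(0.50058) = 1.11510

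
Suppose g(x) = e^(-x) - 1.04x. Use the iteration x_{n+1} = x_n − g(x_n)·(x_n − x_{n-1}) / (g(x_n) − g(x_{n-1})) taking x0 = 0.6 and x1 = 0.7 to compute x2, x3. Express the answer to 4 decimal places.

g(0.6) = -0.075188, g(0.7) = -0.231415
x2 = 0.700000 − (-0.231415)·(0.700000 − 0.600000) / (-0.231415 − (-0.075188)) = 0.700000 − (-0.023141)/(-0.156226) = 0.551872
g(0.551872) = 0.001924
x3 = 0.551872 − 0.001924·(0.551872 − 0.700000) / (0.001924 − (-0.231415)) = 0.551872 − (-0.000285)/(0.233338) = 0.553093

0.5519, 0.5531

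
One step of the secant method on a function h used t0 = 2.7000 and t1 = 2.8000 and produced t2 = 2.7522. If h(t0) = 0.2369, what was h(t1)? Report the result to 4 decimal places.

-0.2169

The secant line through (2.7000, 0.2369) and (2.8000, h(t1)) crosses zero at t2 = 2.7522.
So (2.7000, 0.2369), (2.8000, h(t1)), (2.7522, 0) are collinear:
h(t1) = 0.2369 · (2.8000 − 2.7522) / (2.7000 − 2.7522) = 0.2369 · (0.047800)/(-0.052200) = -0.216931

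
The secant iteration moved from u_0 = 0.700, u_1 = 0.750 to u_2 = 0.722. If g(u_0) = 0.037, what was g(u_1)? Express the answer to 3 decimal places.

The secant line through (0.700, 0.037) and (0.750, g(u_1)) crosses zero at u_2 = 0.722.
So (0.700, 0.037), (0.750, g(u_1)), (0.722, 0) are collinear:
g(u_1) = 0.037 · (0.750 − 0.722) / (0.700 − 0.722) = 0.037 · (0.02800)/(-0.02200) = -0.04709

-0.047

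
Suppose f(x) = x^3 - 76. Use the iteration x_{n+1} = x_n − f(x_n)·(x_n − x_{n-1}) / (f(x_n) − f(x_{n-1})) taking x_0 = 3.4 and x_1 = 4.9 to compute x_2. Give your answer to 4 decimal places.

f(3.4) = -36.696000, f(4.9) = 41.649000
x_2 = 4.900000 − 41.649000·(4.900000 − 3.400000) / (41.649000 − (-36.696000)) = 4.900000 − (62.473500)/(78.345000) = 4.102585

4.1026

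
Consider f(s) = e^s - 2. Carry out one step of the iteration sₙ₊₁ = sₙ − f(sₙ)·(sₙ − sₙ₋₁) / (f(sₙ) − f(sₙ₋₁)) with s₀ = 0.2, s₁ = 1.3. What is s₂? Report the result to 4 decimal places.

0.5499

f(0.2) = -0.778597, f(1.3) = 1.669297
s₂ = 1.300000 − 1.669297·(1.300000 − 0.200000) / (1.669297 − (-0.778597)) = 1.300000 − (1.836226)/(2.447894) = 0.549875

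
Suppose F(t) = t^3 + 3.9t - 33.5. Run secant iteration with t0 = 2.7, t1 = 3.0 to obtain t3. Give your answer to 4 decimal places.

2.8224

F(2.7) = -3.287000, F(3.0) = 5.200000
t2 = 3.000000 − 5.200000·(3.000000 − 2.700000) / (5.200000 − (-3.287000)) = 3.000000 − (1.560000)/(8.487000) = 2.816189
F(2.816189) = -0.181879
t3 = 2.816189 − (-0.181879)·(2.816189 − 3.000000) / (-0.181879 − 5.200000) = 2.816189 − (0.033431)/(-5.381879) = 2.822401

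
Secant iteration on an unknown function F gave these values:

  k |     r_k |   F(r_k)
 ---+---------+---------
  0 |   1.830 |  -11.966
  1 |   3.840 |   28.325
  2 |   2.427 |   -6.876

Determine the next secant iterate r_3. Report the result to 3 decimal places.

r_3 = 2.427 − (-6.876)·(2.427 − 3.840) / (-6.876 − 28.325)
   = 2.427 − (9.71579)/(-35.20100) = 2.70301

2.703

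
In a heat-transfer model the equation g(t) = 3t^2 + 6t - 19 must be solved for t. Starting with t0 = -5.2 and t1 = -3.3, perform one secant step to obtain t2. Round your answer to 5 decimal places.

-3.61436

g(-5.2) = 30.9200000, g(-3.3) = -6.1300000
t2 = -3.3000000 − (-6.1300000)·(-3.3000000 − (-5.2000000)) / (-6.1300000 − 30.9200000) = -3.3000000 − (-11.6470000)/(-37.0500000) = -3.6143590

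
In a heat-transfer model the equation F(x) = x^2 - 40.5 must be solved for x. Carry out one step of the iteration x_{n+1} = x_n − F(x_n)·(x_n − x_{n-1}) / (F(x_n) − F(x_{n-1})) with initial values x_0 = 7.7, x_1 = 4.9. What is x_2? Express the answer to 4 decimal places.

6.2087

F(7.7) = 18.790000, F(4.9) = -16.490000
x_2 = 4.900000 − (-16.490000)·(4.900000 − 7.700000) / (-16.490000 − 18.790000) = 4.900000 − (46.172000)/(-35.280000) = 6.208730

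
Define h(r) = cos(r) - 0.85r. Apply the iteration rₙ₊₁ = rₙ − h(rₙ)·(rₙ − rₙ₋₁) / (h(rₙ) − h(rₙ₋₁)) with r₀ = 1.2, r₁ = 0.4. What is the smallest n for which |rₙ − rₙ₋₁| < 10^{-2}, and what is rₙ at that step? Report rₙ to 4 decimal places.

n = 4, rₙ = 0.8106

h(1.2) = -0.657642, h(0.4) = 0.581061
r₂ = 0.400000 − 0.581061·(-0.800000)/(1.238703) = 0.775271;  |Δ| = 0.375271
h(0.775271) = 0.055252
r₃ = 0.775271 − 0.055252·(0.375271)/(-0.525809) = 0.814704;  |Δ| = 0.039433
h(0.814704) = -0.006414
r₄ = 0.814704 − (-0.006414)·(0.039433)/(-0.061666) = 0.810602;  |Δ| = 0.004102
|r₄ − r₃| = 0.004102 < 10^{-2}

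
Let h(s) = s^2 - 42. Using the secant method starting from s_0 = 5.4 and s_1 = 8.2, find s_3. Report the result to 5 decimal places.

6.46459

h(5.4) = -12.8400000, h(8.2) = 25.2400000
s_2 = 8.2000000 − 25.2400000·(8.2000000 − 5.4000000) / (25.2400000 − (-12.8400000)) = 8.2000000 − (70.6720000)/(38.0800000) = 6.3441176
h(6.3441176) = -1.7521713
s_3 = 6.3441176 − (-1.7521713)·(6.3441176 − 8.2000000) / (-1.7521713 − 25.2400000) = 6.3441176 − (3.2518238)/(-26.9921713) = 6.4645905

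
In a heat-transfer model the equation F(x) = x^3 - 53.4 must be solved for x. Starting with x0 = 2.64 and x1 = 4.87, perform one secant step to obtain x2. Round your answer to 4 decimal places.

F(2.64) = -35.000256, F(4.87) = 62.101303
x2 = 4.870000 − 62.101303·(4.870000 − 2.640000) / (62.101303 − (-35.000256)) = 4.870000 − (138.485906)/(97.101559) = 3.443803

3.4438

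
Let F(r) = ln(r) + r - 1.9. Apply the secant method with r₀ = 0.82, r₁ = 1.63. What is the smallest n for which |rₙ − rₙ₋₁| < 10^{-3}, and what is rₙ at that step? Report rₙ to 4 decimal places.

n = 4, rₙ = 1.4967

F(0.82) = -1.278451, F(1.63) = 0.218580
r₂ = 1.630000 − 0.218580·(0.810000)/(1.497031) = 1.511733;  |Δ| = 0.118267
F(1.511733) = 0.024989
r₃ = 1.511733 − 0.024989·(-0.118267)/(-0.193591) = 1.496466;  |Δ| = 0.015266
F(1.496466) = -0.000427
r₄ = 1.496466 − (-0.000427)·(-0.015266)/(-0.025416) = 1.496723;  |Δ| = 0.000256
|r₄ − r₃| = 0.000256 < 10^{-3}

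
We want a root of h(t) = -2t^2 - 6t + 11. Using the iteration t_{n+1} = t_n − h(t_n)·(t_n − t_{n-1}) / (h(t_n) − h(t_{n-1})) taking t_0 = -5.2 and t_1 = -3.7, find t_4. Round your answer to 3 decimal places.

h(-5.2) = -11.88000, h(-3.7) = 5.82000
t_2 = -3.70000 − 5.82000·(-3.70000 − (-5.20000)) / (5.82000 − (-11.88000)) = -3.70000 − (8.73000)/(17.70000) = -4.19322
h(-4.19322) = 0.99313
t_3 = -4.19322 − 0.99313·(-4.19322 − (-3.70000)) / (0.99313 − 5.82000) = -4.19322 − (-0.48983)/(-4.82687) = -4.29470
h(-4.29470) = -0.12070
t_4 = -4.29470 − (-0.12070)·(-4.29470 − (-4.19322)) / (-0.12070 − 0.99313) = -4.29470 − (0.01225)/(-1.11383) = -4.28370

-4.284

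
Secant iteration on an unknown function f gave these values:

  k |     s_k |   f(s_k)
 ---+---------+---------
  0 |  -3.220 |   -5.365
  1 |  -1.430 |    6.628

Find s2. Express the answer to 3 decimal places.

-2.419

s2 = -1.430 − 6.628·(-1.430 − (-3.220)) / (6.628 − (-5.365))
   = -1.430 − (11.86412)/(11.99300) = -2.41925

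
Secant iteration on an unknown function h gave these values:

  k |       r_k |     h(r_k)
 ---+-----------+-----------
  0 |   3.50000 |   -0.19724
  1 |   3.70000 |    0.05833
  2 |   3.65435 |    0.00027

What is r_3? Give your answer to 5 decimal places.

3.65414

r_3 = 3.65435 − 0.00027·(3.65435 − 3.70000) / (0.00027 − 0.05833)
   = 3.65435 − (-0.0000123)/(-0.0580600) = 3.6541377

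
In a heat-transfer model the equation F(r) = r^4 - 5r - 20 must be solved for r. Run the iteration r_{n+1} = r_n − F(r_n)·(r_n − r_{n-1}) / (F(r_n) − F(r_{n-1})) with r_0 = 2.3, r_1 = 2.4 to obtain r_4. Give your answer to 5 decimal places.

2.37620

F(2.3) = -3.5159000, F(2.4) = 1.1776000
r_2 = 2.4000000 − 1.1776000·(2.4000000 − 2.3000000) / (1.1776000 − (-3.5159000)) = 2.4000000 − (0.1177600)/(4.6935000) = 2.3749100
F(2.3749100) = -0.0627229
r_3 = 2.3749100 − (-0.0627229)·(2.3749100 − 2.4000000) / (-0.0627229 − 1.1776000) = 2.3749100 − (0.0015737)/(-1.2403229) = 2.3761788
F(2.3761788) = -0.0010304
r_4 = 2.3761788 − (-0.0010304)·(2.3761788 − 2.3749100) / (-0.0010304 − (-0.0627229)) = 2.3761788 − (-0.0000013)/(0.0616925) = 2.3762000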